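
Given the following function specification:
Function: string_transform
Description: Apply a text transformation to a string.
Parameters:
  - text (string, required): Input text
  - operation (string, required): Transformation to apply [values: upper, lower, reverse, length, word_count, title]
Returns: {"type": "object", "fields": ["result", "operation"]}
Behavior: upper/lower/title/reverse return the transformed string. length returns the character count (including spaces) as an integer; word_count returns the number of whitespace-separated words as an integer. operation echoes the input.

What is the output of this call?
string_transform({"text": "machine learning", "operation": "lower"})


lower('machine learning') = 'machine learning'
Output:
{"result": "machine learning", "operation": "lower"}


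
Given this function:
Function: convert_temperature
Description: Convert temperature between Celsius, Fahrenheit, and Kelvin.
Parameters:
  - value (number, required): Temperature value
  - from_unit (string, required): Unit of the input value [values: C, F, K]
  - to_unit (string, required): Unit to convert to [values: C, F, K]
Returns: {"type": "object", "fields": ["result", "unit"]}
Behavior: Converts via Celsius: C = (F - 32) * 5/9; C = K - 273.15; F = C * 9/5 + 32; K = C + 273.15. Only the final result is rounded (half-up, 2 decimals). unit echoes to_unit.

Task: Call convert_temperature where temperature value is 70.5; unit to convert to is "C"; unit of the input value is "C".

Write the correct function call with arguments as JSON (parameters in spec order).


Mapping each described value to its parameter name:
  'Temperature value' -> value = 70.5
  'Unit to convert to' -> to_unit = "C"
  'Unit of the input value' -> from_unit = "C"
convert_temperature({"value": 70.5, "from_unit": "C", "to_unit": "C"})


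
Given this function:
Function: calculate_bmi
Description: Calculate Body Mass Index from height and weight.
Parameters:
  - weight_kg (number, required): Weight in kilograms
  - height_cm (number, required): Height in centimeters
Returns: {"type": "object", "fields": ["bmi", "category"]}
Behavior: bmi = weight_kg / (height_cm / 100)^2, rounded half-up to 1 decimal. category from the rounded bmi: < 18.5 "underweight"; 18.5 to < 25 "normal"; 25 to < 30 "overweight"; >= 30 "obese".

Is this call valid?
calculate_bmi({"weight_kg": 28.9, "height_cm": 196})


Checking all required parameters present and types match... All valid.
Valid


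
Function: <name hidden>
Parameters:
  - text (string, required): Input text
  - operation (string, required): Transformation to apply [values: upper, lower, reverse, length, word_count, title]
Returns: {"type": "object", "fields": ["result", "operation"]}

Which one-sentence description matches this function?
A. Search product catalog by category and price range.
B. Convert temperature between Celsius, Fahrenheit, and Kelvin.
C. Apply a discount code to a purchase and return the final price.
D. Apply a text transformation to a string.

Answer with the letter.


Parameters text, operation and return ["result", "operation"] fit: Apply a text transformation to a string.
D


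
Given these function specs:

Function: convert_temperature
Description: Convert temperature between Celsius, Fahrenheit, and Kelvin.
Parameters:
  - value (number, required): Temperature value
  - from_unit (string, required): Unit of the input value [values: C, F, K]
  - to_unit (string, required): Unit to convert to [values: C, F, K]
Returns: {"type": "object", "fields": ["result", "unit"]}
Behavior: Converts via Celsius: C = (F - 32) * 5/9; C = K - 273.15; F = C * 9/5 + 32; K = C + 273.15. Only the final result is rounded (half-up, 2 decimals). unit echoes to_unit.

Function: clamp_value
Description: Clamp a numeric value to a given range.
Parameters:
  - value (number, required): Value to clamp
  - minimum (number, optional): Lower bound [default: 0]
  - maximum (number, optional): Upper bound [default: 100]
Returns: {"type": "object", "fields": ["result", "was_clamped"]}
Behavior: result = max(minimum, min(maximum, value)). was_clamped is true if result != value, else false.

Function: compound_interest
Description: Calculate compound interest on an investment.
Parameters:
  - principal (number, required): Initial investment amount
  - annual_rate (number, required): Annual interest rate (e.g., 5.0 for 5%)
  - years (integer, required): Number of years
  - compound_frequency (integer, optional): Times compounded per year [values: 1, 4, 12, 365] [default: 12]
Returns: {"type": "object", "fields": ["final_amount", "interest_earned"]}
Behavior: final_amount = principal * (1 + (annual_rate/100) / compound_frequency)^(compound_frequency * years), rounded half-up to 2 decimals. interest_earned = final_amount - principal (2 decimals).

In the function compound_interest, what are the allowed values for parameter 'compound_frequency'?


The compound_interest spec declares:
  - compound_frequency (integer, optional): Times compounded per year [values: 1, 4, 12, 365] [default: 12]
Allowed values:
1, 4, 12, 365


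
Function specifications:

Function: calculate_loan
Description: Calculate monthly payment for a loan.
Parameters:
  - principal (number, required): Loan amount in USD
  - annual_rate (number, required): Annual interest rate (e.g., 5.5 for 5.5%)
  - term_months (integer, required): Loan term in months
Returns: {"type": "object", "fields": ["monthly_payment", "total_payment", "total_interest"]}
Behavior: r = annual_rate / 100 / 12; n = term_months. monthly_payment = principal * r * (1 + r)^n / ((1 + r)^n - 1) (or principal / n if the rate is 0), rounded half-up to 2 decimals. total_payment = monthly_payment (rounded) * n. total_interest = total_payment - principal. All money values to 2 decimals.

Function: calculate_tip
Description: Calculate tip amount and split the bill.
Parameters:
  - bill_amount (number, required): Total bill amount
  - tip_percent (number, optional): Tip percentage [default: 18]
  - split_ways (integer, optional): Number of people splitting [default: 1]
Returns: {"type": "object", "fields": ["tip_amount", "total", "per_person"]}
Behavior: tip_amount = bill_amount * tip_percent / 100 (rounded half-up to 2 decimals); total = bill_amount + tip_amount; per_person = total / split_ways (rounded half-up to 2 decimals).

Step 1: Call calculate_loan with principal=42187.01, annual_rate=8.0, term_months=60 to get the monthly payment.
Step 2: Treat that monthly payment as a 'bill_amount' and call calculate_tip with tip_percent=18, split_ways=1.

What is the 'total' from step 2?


Step 1: calculate_loan(principal=42187.01, annual_rate=8.0, term_months=60)
  r = 8.0 / 100 / 12 = 0.006666666667 (keep full precision)
  (1 + r)^60 = 1.48984571
  monthly_payment = 42187.01 * 0.006666666667 * 1.48984571 / (1.48984571 - 1) = 855.400449 -> 855.40
  total_payment = 855.40 * 60 = 51324.00
  total_interest = 51324.00 - 42187.01 = 9136.99
  -> monthly_payment = 855.40
Step 2: calculate_tip(bill_amount=855.4, tip_percent=18, split_ways=1)
  tip_amount = 855.4 * 18/100 = 153.972 -> 153.97
  total = 855.4 + 153.97 = 1009.37
  per_person = 1009.37 / 1 = 1009.37 -> 1009.37
  -> total = 1009.37
$1009.37


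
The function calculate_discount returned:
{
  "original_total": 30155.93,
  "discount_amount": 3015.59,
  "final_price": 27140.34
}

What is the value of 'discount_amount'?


3015.59


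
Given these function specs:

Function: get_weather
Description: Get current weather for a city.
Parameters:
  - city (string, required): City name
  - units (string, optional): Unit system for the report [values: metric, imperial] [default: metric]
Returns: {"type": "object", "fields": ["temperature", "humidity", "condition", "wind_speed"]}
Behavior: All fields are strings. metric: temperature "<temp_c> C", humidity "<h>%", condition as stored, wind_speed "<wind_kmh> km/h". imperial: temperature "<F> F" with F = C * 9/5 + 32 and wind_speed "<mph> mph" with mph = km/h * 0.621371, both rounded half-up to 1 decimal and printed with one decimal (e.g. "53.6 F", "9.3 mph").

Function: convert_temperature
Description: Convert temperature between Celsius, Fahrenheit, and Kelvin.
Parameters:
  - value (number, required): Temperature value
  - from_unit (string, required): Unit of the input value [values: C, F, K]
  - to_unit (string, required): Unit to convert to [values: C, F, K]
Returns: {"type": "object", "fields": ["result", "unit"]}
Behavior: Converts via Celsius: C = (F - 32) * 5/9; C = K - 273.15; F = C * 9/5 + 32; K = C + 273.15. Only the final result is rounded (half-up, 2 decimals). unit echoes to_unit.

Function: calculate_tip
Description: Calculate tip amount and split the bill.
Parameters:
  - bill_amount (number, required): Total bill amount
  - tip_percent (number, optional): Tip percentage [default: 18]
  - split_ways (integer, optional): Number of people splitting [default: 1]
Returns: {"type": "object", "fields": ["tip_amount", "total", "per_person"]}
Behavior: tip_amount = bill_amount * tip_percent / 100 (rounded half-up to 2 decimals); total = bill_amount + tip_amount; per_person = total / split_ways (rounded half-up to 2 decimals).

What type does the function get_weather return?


The get_weather spec declares Returns: {"type": "object", "fields": ["temperature", "humidity", "condition", "wind_speed"]}
Type:
object


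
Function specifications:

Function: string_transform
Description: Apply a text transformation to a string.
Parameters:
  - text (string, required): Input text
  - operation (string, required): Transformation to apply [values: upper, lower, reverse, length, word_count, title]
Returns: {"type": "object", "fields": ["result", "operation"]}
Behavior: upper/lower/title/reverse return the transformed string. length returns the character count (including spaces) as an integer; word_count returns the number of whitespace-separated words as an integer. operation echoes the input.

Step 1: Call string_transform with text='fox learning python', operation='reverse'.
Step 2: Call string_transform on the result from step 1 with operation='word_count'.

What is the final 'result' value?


Step 1: string_transform(text='fox learning python', operation='reverse')
  -> result = 'nohtyp gninrael xof'
Step 2: string_transform(text='nohtyp gninrael xof', operation='word_count')
  words: nohtyp, gninrael, xof -> 3
  -> result = 3
3


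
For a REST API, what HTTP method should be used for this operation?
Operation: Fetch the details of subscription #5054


GET = read, POST = create, PUT = update/replace, DELETE = remove
This operation is a read.
GET


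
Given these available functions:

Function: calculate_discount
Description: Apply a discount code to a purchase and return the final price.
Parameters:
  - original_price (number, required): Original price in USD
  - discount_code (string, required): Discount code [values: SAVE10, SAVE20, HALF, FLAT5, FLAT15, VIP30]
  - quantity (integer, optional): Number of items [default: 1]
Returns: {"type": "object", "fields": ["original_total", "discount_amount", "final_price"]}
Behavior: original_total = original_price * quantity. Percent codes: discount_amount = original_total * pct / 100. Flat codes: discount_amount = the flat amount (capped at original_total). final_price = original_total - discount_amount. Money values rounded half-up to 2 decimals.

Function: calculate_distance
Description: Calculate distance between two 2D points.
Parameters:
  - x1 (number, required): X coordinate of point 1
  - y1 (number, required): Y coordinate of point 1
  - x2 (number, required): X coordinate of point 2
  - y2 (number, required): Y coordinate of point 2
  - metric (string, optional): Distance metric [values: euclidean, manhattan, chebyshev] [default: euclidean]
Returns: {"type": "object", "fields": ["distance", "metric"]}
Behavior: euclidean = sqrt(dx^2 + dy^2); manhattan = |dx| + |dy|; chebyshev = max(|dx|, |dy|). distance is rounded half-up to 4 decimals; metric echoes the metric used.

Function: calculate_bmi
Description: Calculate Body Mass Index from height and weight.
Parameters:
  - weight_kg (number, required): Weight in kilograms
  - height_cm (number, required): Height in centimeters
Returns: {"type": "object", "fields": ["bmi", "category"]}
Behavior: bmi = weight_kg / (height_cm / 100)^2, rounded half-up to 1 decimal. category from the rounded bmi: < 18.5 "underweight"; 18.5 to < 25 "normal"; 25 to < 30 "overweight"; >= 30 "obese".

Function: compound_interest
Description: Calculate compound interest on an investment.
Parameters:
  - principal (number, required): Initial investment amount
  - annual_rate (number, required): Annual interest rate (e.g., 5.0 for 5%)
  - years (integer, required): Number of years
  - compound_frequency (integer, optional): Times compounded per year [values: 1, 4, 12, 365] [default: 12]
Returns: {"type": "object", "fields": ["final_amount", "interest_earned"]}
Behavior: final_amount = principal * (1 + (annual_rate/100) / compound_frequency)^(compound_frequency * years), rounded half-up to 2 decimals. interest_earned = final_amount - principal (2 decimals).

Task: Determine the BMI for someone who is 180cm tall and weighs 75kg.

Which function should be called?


The task needs a function whose description is: Calculate Body Mass Index from height and weight.
calculate_bmi


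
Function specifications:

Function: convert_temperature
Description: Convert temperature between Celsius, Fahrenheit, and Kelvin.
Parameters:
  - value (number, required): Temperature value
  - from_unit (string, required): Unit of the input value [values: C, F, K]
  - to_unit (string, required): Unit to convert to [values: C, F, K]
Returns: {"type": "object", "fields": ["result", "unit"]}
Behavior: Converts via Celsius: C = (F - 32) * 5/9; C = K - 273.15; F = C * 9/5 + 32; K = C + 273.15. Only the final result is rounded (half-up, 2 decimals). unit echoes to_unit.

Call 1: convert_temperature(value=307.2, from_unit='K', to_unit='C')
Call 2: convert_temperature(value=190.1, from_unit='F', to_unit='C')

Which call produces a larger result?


Call 1:
  To C: 307.2 - 273.15 = 34.05
  Target is C: 34.05
  Round to 2 decimals: 34.05
  -> 34.05 C
Call 2:
  To C: (190.1 - 32) * 5/9 = 87.833333
  Target is C: 87.833333
  Round to 2 decimals: 87.83
  -> 87.83 C
Call 2 (87.83 C)


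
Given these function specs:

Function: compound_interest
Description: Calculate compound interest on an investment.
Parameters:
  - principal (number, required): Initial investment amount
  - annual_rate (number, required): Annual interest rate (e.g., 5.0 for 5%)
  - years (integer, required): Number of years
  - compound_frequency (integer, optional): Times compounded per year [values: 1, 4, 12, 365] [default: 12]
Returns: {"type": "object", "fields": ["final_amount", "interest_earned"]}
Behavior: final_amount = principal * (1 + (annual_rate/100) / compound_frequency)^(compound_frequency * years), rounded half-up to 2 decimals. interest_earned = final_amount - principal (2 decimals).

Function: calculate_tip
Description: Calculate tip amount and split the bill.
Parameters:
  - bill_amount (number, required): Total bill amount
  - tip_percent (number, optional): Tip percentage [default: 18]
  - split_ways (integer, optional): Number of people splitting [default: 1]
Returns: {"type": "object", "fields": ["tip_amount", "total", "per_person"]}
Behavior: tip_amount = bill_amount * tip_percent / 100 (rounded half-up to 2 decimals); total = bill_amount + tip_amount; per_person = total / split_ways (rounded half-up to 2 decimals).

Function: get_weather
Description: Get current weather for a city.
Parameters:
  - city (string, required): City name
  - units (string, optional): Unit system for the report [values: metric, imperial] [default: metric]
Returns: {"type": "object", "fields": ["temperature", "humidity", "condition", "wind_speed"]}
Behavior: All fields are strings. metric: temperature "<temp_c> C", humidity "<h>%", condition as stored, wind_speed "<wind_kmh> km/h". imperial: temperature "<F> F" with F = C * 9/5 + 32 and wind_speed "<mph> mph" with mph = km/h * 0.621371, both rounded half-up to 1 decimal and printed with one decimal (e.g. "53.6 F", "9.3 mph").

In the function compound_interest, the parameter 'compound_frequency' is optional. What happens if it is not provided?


The compound_interest spec declares:
  - compound_frequency (integer, optional): Times compounded per year [values: 1, 4, 12, 365] [default: 12]
It defaults to 12


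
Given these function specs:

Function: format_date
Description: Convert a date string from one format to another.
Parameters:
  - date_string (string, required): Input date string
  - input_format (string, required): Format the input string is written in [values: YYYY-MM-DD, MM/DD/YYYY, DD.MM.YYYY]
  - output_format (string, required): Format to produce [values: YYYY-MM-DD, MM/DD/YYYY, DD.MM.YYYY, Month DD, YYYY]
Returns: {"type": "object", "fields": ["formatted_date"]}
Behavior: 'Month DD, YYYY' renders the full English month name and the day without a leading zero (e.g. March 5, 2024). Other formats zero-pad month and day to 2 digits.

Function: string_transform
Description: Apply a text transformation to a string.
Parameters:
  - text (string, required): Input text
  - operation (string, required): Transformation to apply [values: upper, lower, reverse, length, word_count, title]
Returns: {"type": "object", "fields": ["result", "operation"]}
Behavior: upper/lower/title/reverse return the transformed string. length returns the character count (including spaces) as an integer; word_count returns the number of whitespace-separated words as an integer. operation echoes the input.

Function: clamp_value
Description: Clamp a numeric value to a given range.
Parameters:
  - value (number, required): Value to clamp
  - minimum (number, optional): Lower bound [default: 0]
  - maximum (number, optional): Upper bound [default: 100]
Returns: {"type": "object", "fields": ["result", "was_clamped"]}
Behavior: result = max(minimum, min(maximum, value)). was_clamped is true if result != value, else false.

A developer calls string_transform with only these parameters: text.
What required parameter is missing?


Required parameters: text, operation
Provided: text
Missing: operation
operation


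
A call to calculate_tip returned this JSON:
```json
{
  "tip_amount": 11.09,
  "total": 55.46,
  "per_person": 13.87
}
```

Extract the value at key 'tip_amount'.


11.09


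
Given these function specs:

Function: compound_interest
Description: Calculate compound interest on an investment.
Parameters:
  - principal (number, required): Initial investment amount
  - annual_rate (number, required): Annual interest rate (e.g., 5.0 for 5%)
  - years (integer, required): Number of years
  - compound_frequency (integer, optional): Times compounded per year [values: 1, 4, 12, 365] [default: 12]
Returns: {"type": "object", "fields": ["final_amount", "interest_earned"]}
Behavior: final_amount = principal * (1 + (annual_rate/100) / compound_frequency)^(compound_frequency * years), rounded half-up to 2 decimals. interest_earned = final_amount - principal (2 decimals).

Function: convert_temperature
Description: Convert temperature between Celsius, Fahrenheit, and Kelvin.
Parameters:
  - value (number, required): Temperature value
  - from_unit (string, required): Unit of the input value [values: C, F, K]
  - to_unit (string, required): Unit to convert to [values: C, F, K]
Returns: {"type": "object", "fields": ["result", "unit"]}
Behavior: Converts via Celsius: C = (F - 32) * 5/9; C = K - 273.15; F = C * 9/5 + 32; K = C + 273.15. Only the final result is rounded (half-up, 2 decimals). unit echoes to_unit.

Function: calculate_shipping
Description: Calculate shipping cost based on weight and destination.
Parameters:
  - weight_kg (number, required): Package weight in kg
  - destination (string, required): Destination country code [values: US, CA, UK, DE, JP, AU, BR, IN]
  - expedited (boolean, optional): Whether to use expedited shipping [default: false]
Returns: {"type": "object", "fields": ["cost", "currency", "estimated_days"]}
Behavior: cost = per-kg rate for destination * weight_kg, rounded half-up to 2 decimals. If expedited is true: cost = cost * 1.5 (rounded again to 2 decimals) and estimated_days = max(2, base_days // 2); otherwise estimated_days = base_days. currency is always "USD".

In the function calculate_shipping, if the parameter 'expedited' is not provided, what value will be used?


The calculate_shipping spec declares:
  - expedited (boolean, optional): Whether to use expedited shipping [default: false]
Default:
false


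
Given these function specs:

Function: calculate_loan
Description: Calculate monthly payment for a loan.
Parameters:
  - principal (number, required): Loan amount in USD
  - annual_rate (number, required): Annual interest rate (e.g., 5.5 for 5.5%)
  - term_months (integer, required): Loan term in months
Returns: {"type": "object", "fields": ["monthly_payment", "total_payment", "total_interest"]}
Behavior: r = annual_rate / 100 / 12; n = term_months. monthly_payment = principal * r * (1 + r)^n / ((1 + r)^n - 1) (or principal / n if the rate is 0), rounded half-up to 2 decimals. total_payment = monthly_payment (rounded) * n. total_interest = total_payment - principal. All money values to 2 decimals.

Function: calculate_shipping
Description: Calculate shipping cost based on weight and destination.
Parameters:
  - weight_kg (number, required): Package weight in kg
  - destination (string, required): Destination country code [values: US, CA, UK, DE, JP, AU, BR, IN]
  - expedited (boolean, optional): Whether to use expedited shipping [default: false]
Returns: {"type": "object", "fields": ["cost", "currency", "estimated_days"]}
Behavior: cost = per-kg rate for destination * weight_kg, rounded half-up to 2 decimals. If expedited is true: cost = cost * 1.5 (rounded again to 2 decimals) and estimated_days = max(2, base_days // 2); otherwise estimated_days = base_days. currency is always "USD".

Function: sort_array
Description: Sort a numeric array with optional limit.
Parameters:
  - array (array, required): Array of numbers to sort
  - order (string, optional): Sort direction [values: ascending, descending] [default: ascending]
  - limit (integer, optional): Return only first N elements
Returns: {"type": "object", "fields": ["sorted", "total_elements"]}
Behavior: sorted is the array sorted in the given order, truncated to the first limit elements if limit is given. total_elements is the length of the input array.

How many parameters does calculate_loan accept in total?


Parameters of calculate_loan: principal (required), annual_rate (required), term_months (required)
Total:
3


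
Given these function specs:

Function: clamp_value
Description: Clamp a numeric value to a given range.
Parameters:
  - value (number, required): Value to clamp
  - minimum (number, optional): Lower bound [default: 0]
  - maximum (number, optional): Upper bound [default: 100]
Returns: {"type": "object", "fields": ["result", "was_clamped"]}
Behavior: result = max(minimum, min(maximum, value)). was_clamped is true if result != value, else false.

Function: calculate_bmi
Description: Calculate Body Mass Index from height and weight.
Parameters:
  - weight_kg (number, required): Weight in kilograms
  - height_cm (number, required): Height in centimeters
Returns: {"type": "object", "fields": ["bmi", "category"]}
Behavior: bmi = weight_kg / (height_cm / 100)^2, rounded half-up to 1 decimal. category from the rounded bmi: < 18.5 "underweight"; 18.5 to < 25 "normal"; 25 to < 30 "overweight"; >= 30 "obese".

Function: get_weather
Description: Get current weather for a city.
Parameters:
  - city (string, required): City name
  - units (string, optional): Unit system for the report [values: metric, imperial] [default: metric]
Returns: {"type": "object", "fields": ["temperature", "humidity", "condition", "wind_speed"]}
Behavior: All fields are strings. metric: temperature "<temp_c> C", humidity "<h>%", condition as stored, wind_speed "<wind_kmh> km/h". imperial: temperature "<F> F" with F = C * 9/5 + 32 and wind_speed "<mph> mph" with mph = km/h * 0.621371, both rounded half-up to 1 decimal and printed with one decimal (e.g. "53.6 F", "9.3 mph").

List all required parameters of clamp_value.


Parameters of clamp_value and their required/optional flag:
  value: required
  minimum: optional
  maximum: optional
value


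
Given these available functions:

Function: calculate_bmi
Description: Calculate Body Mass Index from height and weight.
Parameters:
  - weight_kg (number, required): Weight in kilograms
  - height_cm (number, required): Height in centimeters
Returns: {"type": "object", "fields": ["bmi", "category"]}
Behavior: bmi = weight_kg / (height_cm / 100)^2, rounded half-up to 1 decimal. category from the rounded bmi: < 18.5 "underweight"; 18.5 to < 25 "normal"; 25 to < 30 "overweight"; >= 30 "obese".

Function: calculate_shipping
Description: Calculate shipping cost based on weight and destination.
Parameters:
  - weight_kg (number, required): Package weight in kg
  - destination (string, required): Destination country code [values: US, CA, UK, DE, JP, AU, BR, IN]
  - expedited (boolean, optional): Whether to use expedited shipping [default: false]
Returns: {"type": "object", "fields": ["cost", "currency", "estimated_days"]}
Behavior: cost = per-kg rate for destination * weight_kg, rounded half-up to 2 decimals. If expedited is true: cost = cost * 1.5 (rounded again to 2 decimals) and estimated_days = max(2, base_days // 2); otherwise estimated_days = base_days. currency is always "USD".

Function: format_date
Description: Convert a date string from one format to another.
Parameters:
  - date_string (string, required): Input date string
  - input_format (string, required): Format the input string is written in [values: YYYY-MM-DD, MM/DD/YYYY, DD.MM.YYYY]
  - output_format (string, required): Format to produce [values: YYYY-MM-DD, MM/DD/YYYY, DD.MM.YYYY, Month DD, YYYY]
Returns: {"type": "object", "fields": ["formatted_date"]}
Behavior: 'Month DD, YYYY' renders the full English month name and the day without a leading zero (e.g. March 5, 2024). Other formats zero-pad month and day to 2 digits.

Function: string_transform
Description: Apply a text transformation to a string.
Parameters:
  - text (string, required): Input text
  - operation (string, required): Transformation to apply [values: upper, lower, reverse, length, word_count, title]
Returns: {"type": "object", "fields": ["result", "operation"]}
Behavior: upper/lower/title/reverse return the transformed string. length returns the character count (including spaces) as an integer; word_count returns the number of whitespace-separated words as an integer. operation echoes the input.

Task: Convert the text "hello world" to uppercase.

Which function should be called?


The task needs a function whose description is: Apply a text transformation to a string.
string_transform


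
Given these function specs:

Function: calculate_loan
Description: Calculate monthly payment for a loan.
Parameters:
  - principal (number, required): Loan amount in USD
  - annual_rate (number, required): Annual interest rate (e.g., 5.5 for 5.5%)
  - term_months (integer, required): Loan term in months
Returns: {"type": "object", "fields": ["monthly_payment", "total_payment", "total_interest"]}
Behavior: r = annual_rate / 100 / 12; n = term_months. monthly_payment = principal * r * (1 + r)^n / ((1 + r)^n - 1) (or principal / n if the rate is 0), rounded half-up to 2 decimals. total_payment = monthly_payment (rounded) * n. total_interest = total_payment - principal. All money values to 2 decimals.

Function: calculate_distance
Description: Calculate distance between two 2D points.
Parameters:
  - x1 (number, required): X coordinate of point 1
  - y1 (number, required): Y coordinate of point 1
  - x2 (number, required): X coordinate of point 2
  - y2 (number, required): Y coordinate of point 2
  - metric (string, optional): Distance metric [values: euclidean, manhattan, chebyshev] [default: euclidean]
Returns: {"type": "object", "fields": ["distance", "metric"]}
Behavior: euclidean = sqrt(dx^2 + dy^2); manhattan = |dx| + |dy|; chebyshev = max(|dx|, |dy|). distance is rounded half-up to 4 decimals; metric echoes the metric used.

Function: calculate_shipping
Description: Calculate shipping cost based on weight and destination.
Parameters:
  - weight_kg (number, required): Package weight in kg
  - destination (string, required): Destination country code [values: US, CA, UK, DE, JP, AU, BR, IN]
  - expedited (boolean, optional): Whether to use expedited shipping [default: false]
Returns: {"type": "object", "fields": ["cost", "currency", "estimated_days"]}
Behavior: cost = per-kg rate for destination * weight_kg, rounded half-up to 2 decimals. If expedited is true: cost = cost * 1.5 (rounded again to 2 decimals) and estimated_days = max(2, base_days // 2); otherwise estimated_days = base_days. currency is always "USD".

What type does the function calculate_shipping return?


The calculate_shipping spec declares Returns: {"type": "object", "fields": ["cost", "currency", "estimated_days"]}
Type:
object


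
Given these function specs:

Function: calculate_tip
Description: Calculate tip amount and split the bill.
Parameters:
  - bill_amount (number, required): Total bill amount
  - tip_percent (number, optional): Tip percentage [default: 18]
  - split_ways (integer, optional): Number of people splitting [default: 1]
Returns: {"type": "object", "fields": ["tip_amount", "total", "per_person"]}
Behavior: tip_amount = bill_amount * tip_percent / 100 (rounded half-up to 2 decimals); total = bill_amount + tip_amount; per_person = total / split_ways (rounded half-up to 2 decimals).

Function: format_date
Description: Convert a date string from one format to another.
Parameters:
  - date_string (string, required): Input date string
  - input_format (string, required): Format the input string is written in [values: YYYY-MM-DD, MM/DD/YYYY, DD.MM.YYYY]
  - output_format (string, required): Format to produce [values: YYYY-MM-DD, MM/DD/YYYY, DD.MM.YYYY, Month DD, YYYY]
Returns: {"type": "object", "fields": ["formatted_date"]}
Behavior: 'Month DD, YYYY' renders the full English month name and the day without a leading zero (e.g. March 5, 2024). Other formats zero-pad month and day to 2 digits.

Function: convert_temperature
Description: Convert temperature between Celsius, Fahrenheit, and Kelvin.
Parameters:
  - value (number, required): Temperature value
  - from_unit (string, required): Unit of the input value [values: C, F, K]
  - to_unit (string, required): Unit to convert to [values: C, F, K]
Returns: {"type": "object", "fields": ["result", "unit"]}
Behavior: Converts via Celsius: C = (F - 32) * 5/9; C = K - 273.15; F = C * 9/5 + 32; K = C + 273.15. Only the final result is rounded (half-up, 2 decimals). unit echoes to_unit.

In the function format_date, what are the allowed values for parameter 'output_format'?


The format_date spec declares:
  - output_format (string, required): Format to produce [values: YYYY-MM-DD, MM/DD/YYYY, DD.MM.YYYY, Month DD, YYYY]
Allowed values:
YYYY-MM-DD, MM/DD/YYYY, DD.MM.YYYY, Month DD, YYYY


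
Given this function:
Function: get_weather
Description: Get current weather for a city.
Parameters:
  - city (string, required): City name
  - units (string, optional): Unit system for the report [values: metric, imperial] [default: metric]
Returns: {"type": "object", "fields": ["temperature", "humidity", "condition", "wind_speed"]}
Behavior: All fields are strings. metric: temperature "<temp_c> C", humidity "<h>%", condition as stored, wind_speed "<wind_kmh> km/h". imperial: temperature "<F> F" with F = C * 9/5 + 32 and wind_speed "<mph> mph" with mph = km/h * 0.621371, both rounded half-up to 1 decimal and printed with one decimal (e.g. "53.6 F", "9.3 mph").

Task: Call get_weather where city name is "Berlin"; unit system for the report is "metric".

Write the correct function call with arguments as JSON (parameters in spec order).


Mapping each described value to its parameter name:
  'City name' -> city = "Berlin"
  'Unit system for the report' -> units = "metric"
get_weather({"city": "Berlin", "units": "metric"})


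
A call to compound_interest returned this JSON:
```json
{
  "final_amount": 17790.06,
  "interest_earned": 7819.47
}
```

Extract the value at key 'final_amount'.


17790.06


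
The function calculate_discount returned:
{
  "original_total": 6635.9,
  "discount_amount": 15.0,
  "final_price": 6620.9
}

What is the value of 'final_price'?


6620.9


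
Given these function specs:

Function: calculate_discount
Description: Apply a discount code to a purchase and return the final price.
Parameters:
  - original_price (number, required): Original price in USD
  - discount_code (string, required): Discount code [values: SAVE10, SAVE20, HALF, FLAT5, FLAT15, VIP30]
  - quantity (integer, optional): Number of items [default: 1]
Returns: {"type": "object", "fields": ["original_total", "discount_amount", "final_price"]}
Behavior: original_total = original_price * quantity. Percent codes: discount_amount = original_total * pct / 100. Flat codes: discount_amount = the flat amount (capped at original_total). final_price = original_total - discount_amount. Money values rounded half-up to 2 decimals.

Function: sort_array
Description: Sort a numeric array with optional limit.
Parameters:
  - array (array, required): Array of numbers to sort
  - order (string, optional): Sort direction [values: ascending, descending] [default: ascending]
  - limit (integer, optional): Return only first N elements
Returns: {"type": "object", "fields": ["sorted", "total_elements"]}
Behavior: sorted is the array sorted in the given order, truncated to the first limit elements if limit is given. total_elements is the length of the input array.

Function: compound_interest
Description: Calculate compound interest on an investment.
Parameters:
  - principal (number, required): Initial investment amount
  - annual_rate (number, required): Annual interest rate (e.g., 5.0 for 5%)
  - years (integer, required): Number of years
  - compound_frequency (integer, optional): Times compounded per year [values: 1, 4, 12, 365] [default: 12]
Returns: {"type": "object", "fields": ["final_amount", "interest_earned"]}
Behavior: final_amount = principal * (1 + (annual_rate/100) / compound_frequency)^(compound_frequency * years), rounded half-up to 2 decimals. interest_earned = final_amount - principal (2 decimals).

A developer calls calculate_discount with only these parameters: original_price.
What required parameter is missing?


Required parameters: original_price, discount_code
Provided: original_price
Missing: discount_code
discount_code


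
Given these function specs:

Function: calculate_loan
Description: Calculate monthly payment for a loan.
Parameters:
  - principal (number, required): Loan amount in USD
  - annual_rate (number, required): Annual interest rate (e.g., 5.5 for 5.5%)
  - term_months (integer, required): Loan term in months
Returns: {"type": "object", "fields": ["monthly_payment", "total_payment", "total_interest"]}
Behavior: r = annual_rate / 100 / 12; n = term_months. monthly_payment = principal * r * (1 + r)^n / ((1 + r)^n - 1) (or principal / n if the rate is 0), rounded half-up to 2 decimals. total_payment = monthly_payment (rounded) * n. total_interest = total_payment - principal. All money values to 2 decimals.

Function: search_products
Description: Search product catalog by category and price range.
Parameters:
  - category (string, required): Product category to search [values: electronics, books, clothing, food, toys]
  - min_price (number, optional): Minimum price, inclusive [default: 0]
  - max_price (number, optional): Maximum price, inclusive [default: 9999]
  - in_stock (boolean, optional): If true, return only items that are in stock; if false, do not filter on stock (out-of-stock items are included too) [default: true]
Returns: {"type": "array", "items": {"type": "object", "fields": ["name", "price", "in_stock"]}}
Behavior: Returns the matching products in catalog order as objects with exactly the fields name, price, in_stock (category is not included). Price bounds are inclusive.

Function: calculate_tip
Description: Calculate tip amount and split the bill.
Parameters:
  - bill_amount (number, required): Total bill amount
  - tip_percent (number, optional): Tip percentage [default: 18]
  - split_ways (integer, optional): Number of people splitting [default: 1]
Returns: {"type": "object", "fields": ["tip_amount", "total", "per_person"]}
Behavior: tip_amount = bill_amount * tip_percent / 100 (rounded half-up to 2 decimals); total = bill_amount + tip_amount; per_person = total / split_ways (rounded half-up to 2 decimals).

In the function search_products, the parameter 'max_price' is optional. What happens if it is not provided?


The search_products spec declares:
  - max_price (number, optional): Maximum price, inclusive [default: 9999]
It defaults to 9999


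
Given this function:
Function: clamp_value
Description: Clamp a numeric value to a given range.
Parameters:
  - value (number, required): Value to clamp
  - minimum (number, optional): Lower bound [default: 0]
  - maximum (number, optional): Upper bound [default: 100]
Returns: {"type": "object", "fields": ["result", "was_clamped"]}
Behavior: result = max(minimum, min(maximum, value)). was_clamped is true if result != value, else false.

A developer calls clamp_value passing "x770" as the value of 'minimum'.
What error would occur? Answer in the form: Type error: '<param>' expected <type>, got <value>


Spec: 'minimum' is declared as number; "x770" is a string.
Type error: 'minimum' expected number, got "x770"


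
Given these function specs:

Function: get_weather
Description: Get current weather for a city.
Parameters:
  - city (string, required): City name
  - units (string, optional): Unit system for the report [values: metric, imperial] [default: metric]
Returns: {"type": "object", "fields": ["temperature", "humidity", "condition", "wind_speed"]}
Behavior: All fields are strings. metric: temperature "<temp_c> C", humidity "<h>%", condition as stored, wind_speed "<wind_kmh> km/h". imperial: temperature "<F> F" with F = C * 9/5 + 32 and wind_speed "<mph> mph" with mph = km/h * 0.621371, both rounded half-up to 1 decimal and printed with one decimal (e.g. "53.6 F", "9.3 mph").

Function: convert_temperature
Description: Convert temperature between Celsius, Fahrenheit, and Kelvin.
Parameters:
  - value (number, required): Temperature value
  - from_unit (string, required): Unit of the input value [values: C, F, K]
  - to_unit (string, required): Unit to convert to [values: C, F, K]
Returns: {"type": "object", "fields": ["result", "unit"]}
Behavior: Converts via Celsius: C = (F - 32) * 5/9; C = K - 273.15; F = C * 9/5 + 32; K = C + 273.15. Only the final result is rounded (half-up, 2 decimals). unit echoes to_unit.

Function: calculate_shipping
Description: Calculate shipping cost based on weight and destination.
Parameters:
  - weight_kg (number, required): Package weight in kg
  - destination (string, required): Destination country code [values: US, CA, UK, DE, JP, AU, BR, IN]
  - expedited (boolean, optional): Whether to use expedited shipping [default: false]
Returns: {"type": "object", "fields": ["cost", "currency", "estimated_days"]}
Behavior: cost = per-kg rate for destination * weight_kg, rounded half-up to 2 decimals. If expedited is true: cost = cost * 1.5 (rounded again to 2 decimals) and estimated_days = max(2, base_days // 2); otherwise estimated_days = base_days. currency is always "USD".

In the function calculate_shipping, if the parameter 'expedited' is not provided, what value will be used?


The calculate_shipping spec declares:
  - expedited (boolean, optional): Whether to use expedited shipping [default: false]
Default:
false


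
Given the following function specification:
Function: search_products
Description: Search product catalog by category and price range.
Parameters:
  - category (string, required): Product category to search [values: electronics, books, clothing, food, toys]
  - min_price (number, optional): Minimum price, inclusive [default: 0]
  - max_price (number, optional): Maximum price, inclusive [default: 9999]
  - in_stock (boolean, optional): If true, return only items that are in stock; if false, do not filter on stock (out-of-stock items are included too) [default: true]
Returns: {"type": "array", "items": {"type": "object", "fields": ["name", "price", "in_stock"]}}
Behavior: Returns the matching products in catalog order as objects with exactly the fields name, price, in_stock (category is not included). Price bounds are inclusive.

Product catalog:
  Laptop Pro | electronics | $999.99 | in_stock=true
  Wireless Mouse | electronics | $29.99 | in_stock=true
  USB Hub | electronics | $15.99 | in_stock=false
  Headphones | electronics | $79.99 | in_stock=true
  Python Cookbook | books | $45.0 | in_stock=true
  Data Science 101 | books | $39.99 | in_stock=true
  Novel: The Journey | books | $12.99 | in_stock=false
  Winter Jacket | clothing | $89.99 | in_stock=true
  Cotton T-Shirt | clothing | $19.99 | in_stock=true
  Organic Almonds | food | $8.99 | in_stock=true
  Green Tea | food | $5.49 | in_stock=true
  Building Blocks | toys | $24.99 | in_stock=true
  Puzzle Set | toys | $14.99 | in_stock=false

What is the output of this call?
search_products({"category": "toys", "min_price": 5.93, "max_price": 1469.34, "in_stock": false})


Filter: category=toys, 5.93 <= price <= 1469.34, in_stock=false so stock is not filtered
  Building Blocks ($24.99): keep
  Puzzle Set ($14.99): keep
Output:
[{"name": "Building Blocks", "price": 24.99, "in_stock": true}, {"name": "Puzzle Set", "price": 14.99, "in_stock": false}]
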